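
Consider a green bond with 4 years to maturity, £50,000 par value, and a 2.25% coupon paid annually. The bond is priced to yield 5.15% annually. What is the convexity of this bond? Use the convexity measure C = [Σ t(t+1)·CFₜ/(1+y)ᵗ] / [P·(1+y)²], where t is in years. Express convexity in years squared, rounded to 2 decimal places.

With y = 0.0515:
  t   CF        PV=CF/(1+0.0515)^t    t·PV        t(t+1)·PV
  1     1,125.00     1,069.9001     1,069.9001       2,139.8003
  2     1,125.00     1,017.4989     2,034.9979       6,104.9937
  3     1,125.00       967.6642     2,902.9927      11,611.9709
  4    51,125.00    41,821.1733   167,284.6932     836,423.4661
  Σ                 44,876.2366   173,292.5840     856,280.2310
P = 44,876.2366.
Convexity = Σ t(t+1)·PV / [P·(1+y)²] = 856,280.2310 / (44,876.2366 × 1.105652) = 17.25762.

17.26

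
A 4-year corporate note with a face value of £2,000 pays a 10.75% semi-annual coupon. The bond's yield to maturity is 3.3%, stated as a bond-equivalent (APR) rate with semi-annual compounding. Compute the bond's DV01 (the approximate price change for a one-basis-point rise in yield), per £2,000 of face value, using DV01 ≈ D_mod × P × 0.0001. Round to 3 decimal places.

Periodic yield y = 0.0165.
  t   CF        PV=CF/(1+0.0165)^t    t·PV
  1       107.50       105.7550       105.7550
  2       107.50       104.0384       208.0768
  3       107.50       102.3496       307.0489
  4       107.50       100.6883       402.7531
  5       107.50        99.0539       495.2695
  6       107.50        97.4460       584.6762
  7       107.50        95.8643       671.0499
  8     2,107.50     1,848.8791    14,791.0330
  Σ                  2,554.0747    17,565.6625
P = 2,554.0747; D_Mac = 6.87751 half-year periods = 3.43875 yrs; D_mod = 3.38293 yrs.
DV01 ≈ 3.38293 × 2,554.0747 × 0.0001 = 0.864027.

£0.864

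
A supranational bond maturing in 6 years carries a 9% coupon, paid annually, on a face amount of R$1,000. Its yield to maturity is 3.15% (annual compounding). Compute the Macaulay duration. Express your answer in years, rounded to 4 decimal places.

Periodic yield y = 0.0315. Discount each cash flow and weight by its year:
  t   CF        PV=CF/(1+0.0315)^t    t·PV
  1        90.00        87.2516        87.2516
  2        90.00        84.5871       169.1742
  3        90.00        82.0040       246.0119
  4        90.00        79.4997       317.9989
  5        90.00        77.0720       385.3598
  6     1,090.00       904.9219     5,429.5315
  Σ                  1,315.3362     6,635.3277
Price P = Σ PV = 1,315.3362.
Macaulay duration = Σ(t·PV) / P = 6,635.3277 / 1,315.3362 = 5.04459 years.

5.0446 years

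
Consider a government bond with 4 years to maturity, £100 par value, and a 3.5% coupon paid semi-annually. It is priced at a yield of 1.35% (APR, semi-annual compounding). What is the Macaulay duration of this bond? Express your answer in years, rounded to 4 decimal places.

3.7784 years

Periodic yield y = 0.00675. Discount each cash flow and weight by its period:
  t   CF        PV=CF/(1+0.00675)^t    t·PV
  1         1.75         1.7383         1.7383
  2         1.75         1.7266         3.4532
  3         1.75         1.7150         5.1451
  4         1.75         1.7035         6.8141
  5         1.75         1.6921         8.4606
  6         1.75         1.6808        10.0846
  7         1.75         1.6695        11.6865
  8       101.75        96.4187       771.3497
  Σ                    108.3445       818.7321
Price P = Σ PV = 108.3445.
Macaulay duration = Σ(t·PV) / P = 818.7321 / 108.3445 = 7.55675 half-year periods.
In years: 7.55675 / 2 = 3.77837 years.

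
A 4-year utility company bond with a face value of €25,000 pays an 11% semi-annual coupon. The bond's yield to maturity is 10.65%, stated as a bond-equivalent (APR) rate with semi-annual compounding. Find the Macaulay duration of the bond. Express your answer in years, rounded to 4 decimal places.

3.3457 years

Periodic yield y = 0.05325. Discount each cash flow and weight by its period:
  t   CF        PV=CF/(1+0.05325)^t    t·PV
  1     1,375.00     1,305.4830     1,305.4830
  2     1,375.00     1,239.4807     2,478.9614
  3     1,375.00     1,176.8153     3,530.4458
  4     1,375.00     1,117.3181     4,469.2723
  5     1,375.00     1,060.8289     5,304.1447
  6     1,375.00     1,007.1958     6,043.1746
  7     1,375.00       956.2742     6,693.9192
  8    26,375.00    17,415.6916   139,325.5329
  Σ                 25,279.0875   169,150.9339
Price P = Σ PV = 25,279.0875.
Macaulay duration = Σ(t·PV) / P = 169,150.9339 / 25,279.0875 = 6.69134 half-year periods.
In years: 6.69134 / 2 = 3.34567 years.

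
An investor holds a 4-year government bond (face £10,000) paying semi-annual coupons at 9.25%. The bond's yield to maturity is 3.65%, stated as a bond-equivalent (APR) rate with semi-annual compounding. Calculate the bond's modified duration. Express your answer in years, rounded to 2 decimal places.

Periodic yield y = 0.01825. First find Macaulay duration:
  t   CF        PV=CF/(1+0.01825)^t    t·PV
  1       462.50       454.2107       454.2107
  2       462.50       446.0699       892.1398
  3       462.50       438.0750     1,314.2250
  4       462.50       430.2234     1,720.8937
  5       462.50       422.5126     2,112.5629
  6       462.50       414.9399     2,489.6396
  7       462.50       407.5030     2,852.5210
  8    10,462.50     9,053.1584    72,425.2675
  Σ                 12,066.6929    84,261.4601
P = 12,066.6929; Macaulay duration = 84,261.4601 / 12,066.6929 = 6.98298 half-year periods = 3.49149 years.
Modified duration = D_Mac / (1 + y) = 3.49149 / 1.01825 = 3.42891 years.

3.43 years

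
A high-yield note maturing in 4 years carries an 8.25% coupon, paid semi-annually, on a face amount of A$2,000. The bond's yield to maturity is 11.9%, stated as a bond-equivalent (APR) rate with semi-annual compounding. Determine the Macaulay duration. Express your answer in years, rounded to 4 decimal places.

Periodic yield y = 0.0595. Discount each cash flow and weight by its period:
  t   CF        PV=CF/(1+0.0595)^t    t·PV
  1        82.50        77.8669        77.8669
  2        82.50        73.4940       146.9880
  3        82.50        69.3667       208.1001
  4        82.50        65.4712       261.8847
  5        82.50        61.7944       308.9720
  6        82.50        58.3241       349.9447
  7        82.50        55.0487       385.3410
  8     2,082.50     1,311.5273    10,492.2181
  Σ                  1,772.8933    12,231.3156
Price P = Σ PV = 1,772.8933.
Macaulay duration = Σ(t·PV) / P = 12,231.3156 / 1,772.8933 = 6.89907 half-year periods.
In years: 6.89907 / 2 = 3.44954 years.

3.4495 years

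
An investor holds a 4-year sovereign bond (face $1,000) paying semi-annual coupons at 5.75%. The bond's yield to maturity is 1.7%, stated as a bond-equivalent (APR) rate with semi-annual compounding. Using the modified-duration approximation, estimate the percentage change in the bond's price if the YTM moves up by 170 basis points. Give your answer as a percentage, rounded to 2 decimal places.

-6.17%

Periodic yield y = 0.0085. Modified duration first:
  t   CF        PV=CF/(1+0.0085)^t    t·PV
  1        28.75        28.5077        28.5077
  2        28.75        28.2674        56.5348
  3        28.75        28.0292        84.0875
  4        28.75        27.7929       111.1717
  5        28.75        27.5587       137.7934
  6        28.75        27.3264       163.9584
  7        28.75        27.0961       189.6726
  8     1,028.75       961.3967     7,691.1736
  Σ                  1,155.9750     8,462.8997
P = 1,155.9750; D_Mac = 7.32101 half-year periods = 3.66050 yrs; D_mod = 3.66050/(1+0.0085) = 3.62965 yrs.
ΔP/P ≈ -D_mod · Δy = -3.62965 × (+0.017) = -0.061704 = -6.1704%.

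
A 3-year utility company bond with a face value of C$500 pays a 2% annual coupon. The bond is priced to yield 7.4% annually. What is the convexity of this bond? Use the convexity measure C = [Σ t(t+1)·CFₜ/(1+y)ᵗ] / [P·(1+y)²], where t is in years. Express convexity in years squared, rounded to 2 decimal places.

With y = 0.074:
  t   CF        PV=CF/(1+0.074)^t    t·PV        t(t+1)·PV
  1        10.00         9.3110         9.3110          18.6220
  2        10.00         8.6694        17.3389          52.0167
  3       510.00       411.6777     1,235.0331       4,940.1323
  Σ                    429.6581     1,261.6830       5,010.7709
P = 429.6581.
Convexity = Σ t(t+1)·PV / [P·(1+y)²] = 5,010.7709 / (429.6581 × 1.153476) = 10.11051.

10.11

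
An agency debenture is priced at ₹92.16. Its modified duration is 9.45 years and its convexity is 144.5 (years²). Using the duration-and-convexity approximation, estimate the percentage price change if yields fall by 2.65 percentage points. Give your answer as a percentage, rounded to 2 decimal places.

Duration effect: -D_mod·Δy = -9.45 × (-0.0265) = +0.250425
Convexity effect: ½·C·(Δy)² = 0.5 × 144.5 × (-0.0265)² = +0.0507375625
ΔP/P ≈ +0.250425 + 0.0507375625 = +0.3011625625
= +30.11625625%.

+30.12%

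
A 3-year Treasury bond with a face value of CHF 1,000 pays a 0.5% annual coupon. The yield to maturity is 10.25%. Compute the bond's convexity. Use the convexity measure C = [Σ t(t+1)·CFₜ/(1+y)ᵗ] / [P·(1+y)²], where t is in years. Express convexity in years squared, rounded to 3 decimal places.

9.796

With y = 0.1025:
  t   CF        PV=CF/(1+0.1025)^t    t·PV        t(t+1)·PV
  1         5.00         4.5351         4.5351           9.0703
  2         5.00         4.1135         8.2270          24.6811
  3     1,005.00       749.9465     2,249.8394       8,999.3577
  Σ                    758.5951     2,262.6016       9,033.1091
P = 758.5951.
Convexity = Σ t(t+1)·PV / [P·(1+y)²] = 9,033.1091 / (758.5951 × 1.215506) = 9.79648.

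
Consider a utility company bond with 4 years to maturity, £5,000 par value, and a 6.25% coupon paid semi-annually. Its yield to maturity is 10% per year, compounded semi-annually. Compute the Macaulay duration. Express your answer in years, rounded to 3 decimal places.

Periodic yield y = 0.05. Discount each cash flow and weight by its period:
  t   CF        PV=CF/(1+0.05)^t    t·PV
  1       156.25       148.8095       148.8095
  2       156.25       141.7234       283.4467
  3       156.25       134.9746       404.9239
  4       156.25       128.5473       514.1890
  5       156.25       122.4260       612.1298
  6       156.25       116.5962       699.5769
  7       156.25       111.0440       777.3077
  8     5,156.25     3,489.9530    27,919.6237
  Σ                  4,394.0738    31,360.0073
Price P = Σ PV = 4,394.0738.
Macaulay duration = Σ(t·PV) / P = 31,360.0073 / 4,394.0738 = 7.13689 half-year periods.
In years: 7.13689 / 2 = 3.56844 years.

3.568 years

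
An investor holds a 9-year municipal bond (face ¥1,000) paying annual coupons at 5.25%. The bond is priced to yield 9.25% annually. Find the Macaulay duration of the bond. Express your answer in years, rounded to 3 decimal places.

7.127 years

Periodic yield y = 0.0925. Discount each cash flow and weight by its year:
  t   CF        PV=CF/(1+0.0925)^t    t·PV
  1        52.50        48.0549        48.0549
  2        52.50        43.9862        87.9724
  3        52.50        40.2620       120.7859
  4        52.50        36.8531       147.4122
  5        52.50        33.7328       168.6639
  6        52.50        30.8767       185.2601
  7        52.50        28.2624       197.8369
  8        52.50        25.8695       206.9559
  9     1,052.50       474.7108     4,272.3970
  Σ                    762.6083     5,435.3391
Price P = Σ PV = 762.6083.
Macaulay duration = Σ(t·PV) / P = 5,435.3391 / 762.6083 = 7.12730 years.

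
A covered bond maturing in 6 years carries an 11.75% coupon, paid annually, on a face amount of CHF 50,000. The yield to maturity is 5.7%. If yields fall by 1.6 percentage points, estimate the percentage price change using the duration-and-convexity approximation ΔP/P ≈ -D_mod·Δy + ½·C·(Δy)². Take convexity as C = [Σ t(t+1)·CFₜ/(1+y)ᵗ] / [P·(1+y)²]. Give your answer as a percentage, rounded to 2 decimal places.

With y = 0.057:
  t   CF        PV=CF/(1+0.057)^t    t·PV        t(t+1)·PV
  1     5,875.00     5,558.1835     5,558.1835      11,116.3671
  2     5,875.00     5,258.4518    10,516.9036      31,550.7107
  3     5,875.00     4,974.8834    14,924.6503      59,698.6012
  4     5,875.00     4,706.6068    18,826.4274      94,132.1368
  5     5,875.00     4,452.7974    22,263.9869     133,583.9217
  6    55,875.00    40,065.2274   240,391.3645   1,682,739.5518
  Σ                 65,016.1504   312,481.5163   2,012,821.2893
P = 65,016.1504; D_Mac = 4.80621 yrs; D_mod = 4.54703 yrs; C = 27.70984.
Duration effect: -4.54703 × (-0.016) = +0.072753
Convexity effect: 0.5 × 27.70984 × (-0.016)² = +0.0035469
ΔP/P ≈ +0.072753 + 0.0035469 = +0.076299 = +7.6299%.

+7.63%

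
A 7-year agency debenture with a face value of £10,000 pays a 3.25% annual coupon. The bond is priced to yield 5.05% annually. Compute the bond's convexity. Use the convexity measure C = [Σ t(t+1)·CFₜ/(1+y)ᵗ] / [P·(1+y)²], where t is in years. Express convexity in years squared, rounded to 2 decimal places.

44.34

With y = 0.0505:
  t   CF        PV=CF/(1+0.0505)^t    t·PV        t(t+1)·PV
  1       325.00       309.3765       309.3765         618.7530
  2       325.00       294.5040       589.0081       1,767.0242
  3       325.00       280.3465       841.0396       3,364.1584
  4       325.00       266.8696     1,067.4785       5,337.3924
  5       325.00       254.0406     1,270.2028       7,621.2171
  6       325.00       241.8282     1,450.9695      10,156.7862
  7    10,325.00     7,313.3720    51,193.6038     409,548.8305
  Σ                  8,960.3375    56,721.6787     438,414.1618
P = 8,960.3375.
Convexity = Σ t(t+1)·PV / [P·(1+y)²] = 438,414.1618 / (8,960.3375 × 1.103550) = 44.33718.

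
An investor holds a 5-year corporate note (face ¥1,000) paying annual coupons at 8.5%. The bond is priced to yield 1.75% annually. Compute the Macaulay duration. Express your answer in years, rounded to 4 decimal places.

4.3782 years

Periodic yield y = 0.0175. Discount each cash flow and weight by its year:
  t   CF        PV=CF/(1+0.0175)^t    t·PV
  1        85.00        83.5381        83.5381
  2        85.00        82.1013       164.2026
  3        85.00        80.6892       242.0677
  4        85.00        79.3015       317.2059
  5     1,085.00       994.8501     4,974.2505
  Σ                  1,320.4802     5,781.2649
Price P = Σ PV = 1,320.4802.
Macaulay duration = Σ(t·PV) / P = 5,781.2649 / 1,320.4802 = 4.37815 years.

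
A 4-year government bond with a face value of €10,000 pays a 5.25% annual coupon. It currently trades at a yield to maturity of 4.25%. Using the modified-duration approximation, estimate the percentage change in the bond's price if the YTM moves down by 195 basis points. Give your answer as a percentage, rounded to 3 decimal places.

+6.951%

Periodic yield y = 0.0425. Modified duration first:
  t   CF        PV=CF/(1+0.0425)^t    t·PV
  1       525.00       503.5971       503.5971
  2       525.00       483.0668       966.1336
  3       525.00       463.3734     1,390.1202
  4    10,525.00     8,910.8237    35,643.2947
  Σ                 10,360.8610    38,503.1456
P = 10,360.8610; D_Mac = 3.71621 yrs; D_mod = 3.71621/(1+0.0425) = 3.56471 yrs.
ΔP/P ≈ -D_mod · Δy = -3.56471 × (-0.0195) = +0.069512 = +6.9512%.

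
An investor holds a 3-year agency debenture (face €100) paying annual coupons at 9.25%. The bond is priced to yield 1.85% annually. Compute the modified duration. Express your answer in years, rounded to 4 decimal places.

Periodic yield y = 0.0185. First find Macaulay duration:
  t   CF        PV=CF/(1+0.0185)^t    t·PV
  1         9.25         9.0820         9.0820
  2         9.25         8.9170        17.8340
  3       109.25       103.4042       310.2127
  Σ                    121.4032       337.1287
P = 121.4032; Macaulay duration = 337.1287 / 121.4032 = 2.77693 years.
Modified duration = D_Mac / (1 + y) = 2.77693 / 1.0185 = 2.72649 years.

2.7265 years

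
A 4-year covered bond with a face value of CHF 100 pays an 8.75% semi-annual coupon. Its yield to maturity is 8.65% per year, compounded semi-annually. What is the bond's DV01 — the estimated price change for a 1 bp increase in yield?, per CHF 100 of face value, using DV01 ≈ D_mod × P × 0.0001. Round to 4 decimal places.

CHF 0.0333

Periodic yield y = 0.04325.
  t   CF        PV=CF/(1+0.04325)^t    t·PV
  1        4.375         4.1936         4.1936
  2        4.375         4.0198         8.0395
  3        4.375         3.8531        11.5594
  4        4.375         3.6934        14.7735
  5        4.375         3.5403        17.7013
  6        4.375         3.3935        20.3610
  7        4.375         3.2528        22.7697
  8      104.375        74.3857       595.0854
  Σ                    100.3322       694.4836
P = 100.3322; D_Mac = 6.92184 half-year periods = 3.46092 yrs; D_mod = 3.31744 yrs.
DV01 ≈ 3.31744 × 100.3322 × 0.0001 = 0.033285.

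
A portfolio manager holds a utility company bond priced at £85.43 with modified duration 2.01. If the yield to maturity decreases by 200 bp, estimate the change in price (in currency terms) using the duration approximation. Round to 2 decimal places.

Duration approximation: ΔP/P ≈ -D_mod · Δy = -2.01 × (-0.02) = +0.040200.
ΔP ≈ 85.43 × (+0.040200) = +3.434286.

+£3.43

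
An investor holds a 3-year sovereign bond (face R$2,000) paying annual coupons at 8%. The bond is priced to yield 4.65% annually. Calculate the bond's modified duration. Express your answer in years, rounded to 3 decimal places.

Periodic yield y = 0.0465. First find Macaulay duration:
  t   CF        PV=CF/(1+0.0465)^t    t·PV
  1       160.00       152.8906       152.8906
  2       160.00       146.0971       292.1941
  3     2,160.00     1,884.6732     5,654.0196
  Σ                  2,183.6609     6,099.1043
P = 2,183.6609; Macaulay duration = 6,099.1043 / 2,183.6609 = 2.79306 years.
Modified duration = D_Mac / (1 + y) = 2.79306 / 1.0465 = 2.66896 years.

2.669 years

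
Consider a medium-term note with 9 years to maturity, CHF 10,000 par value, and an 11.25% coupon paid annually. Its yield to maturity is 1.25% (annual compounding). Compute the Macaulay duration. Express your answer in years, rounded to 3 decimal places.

6.895 years

Periodic yield y = 0.0125. Discount each cash flow and weight by its year:
  t   CF        PV=CF/(1+0.0125)^t    t·PV
  1     1,125.00     1,111.1111     1,111.1111
  2     1,125.00     1,097.3937     2,194.7874
  3     1,125.00     1,083.8456     3,251.5369
  4     1,125.00     1,070.4648     4,281.8592
  5     1,125.00     1,057.2492     5,286.2460
  6     1,125.00     1,044.1967     6,265.1804
  7     1,125.00     1,031.3054     7,219.1379
  8     1,125.00     1,018.5733     8,148.5860
  9    11,125.00     9,948.2052    89,533.8464
  Σ                 18,462.3450   127,292.2913
Price P = Σ PV = 18,462.3450.
Macaulay duration = Σ(t·PV) / P = 127,292.2913 / 18,462.3450 = 6.89470 years.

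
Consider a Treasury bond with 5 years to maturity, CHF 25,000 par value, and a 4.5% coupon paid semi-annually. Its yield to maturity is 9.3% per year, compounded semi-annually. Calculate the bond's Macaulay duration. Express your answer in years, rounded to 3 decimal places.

Periodic yield y = 0.0465. Discount each cash flow and weight by its period:
  t   CF        PV=CF/(1+0.0465)^t    t·PV
  1       562.50       537.5060       537.5060
  2       562.50       513.6225     1,027.2450
  3       562.50       490.8003     1,472.4009
  4       562.50       468.9922     1,875.9687
  5       562.50       448.1531     2,240.7653
  6       562.50       428.2399     2,569.4394
  7       562.50       409.2116     2,864.4809
  8       562.50       391.0287     3,128.2298
  9       562.50       373.6538     3,362.8844
  10   25,562.50    16,225.9823   162,259.8233
  Σ                 20,287.1904   181,338.7438
Price P = Σ PV = 20,287.1904.
Macaulay duration = Σ(t·PV) / P = 181,338.7438 / 20,287.1904 = 8.93858 half-year periods.
In years: 8.93858 / 2 = 4.46929 years.

4.469 years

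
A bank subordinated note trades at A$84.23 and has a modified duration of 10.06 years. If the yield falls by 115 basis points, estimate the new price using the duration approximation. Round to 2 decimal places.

Duration approximation: ΔP/P ≈ -D_mod · Δy = -10.06 × (-0.0115) = +0.115690.
New price ≈ 84.23 × (1 + 0.115690) = 93.9745687.

A$93.97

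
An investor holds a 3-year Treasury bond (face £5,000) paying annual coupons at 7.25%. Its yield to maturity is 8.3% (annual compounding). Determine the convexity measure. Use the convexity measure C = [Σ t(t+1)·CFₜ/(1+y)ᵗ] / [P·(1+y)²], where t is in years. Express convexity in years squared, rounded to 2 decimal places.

9.32

With y = 0.083:
  t   CF        PV=CF/(1+0.083)^t    t·PV        t(t+1)·PV
  1       362.50       334.7184       334.7184         669.4367
  2       362.50       309.0659       618.1318       1,854.3954
  3     5,362.50     4,221.6472    12,664.9416      50,659.7662
  Σ                  4,865.4315    13,617.7917      53,183.5984
P = 4,865.4315.
Convexity = Σ t(t+1)·PV / [P·(1+y)²] = 53,183.5984 / (4,865.4315 × 1.172889) = 9.31965.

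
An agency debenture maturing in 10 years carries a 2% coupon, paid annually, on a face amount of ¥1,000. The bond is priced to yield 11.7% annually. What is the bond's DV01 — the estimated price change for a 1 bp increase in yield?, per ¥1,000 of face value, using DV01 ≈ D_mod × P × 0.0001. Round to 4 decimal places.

¥0.3433

Periodic yield y = 0.117.
  t   CF        PV=CF/(1+0.117)^t    t·PV
  1        20.00        17.9051        17.9051
  2        20.00        16.0296        32.0593
  3        20.00        14.3506        43.0518
  4        20.00        12.8475        51.3898
  5        20.00        11.5018        57.5088
  6        20.00        10.2970        61.7820
  7        20.00         9.2184        64.5291
  8        20.00         8.2529        66.0229
  9        20.00         7.3884        66.4958
  10    1,020.00       337.3405     3,373.4047
  Σ                    445.1318     3,834.1493
P = 445.1318; D_Mac = 8.61352 yrs; D_mod = 7.71129 yrs.
DV01 ≈ 7.71129 × 445.1318 × 0.0001 = 0.343254.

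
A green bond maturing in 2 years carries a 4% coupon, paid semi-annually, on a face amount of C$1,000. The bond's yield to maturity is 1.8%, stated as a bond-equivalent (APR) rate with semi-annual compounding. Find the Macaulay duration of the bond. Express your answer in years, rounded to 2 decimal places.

Periodic yield y = 0.009. Discount each cash flow and weight by its period:
  t   CF        PV=CF/(1+0.009)^t    t·PV
  1        20.00        19.8216        19.8216
  2        20.00        19.6448        39.2896
  3        20.00        19.4696        58.4087
  4     1,020.00       984.0916     3,936.3662
  Σ                  1,043.0275     4,053.8862
Price P = Σ PV = 1,043.0275.
Macaulay duration = Σ(t·PV) / P = 4,053.8862 / 1,043.0275 = 3.88665 half-year periods.
In years: 3.88665 / 2 = 1.94333 years.

1.94 years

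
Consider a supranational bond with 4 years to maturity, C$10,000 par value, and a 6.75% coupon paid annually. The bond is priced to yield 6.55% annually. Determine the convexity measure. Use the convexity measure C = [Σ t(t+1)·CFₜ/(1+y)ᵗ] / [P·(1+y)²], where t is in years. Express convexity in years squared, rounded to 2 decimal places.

15.50

With y = 0.0655:
  t   CF        PV=CF/(1+0.0655)^t    t·PV        t(t+1)·PV
  1       675.00       633.5054       633.5054       1,267.0108
  2       675.00       594.5616     1,189.1232       3,567.3697
  3       675.00       558.0118     1,674.0355       6,696.1420
  4    10,675.00     8,282.3593    33,129.4372     165,647.1862
  Σ                 10,068.4382    36,626.1014     177,177.7087
P = 10,068.4382.
Convexity = Σ t(t+1)·PV / [P·(1+y)²] = 177,177.7087 / (10,068.4382 × 1.135290) = 15.50030.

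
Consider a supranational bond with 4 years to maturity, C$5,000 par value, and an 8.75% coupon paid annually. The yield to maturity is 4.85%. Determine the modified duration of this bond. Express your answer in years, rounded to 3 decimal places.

Periodic yield y = 0.0485. First find Macaulay duration:
  t   CF        PV=CF/(1+0.0485)^t    t·PV
  1       437.50       417.2628       417.2628
  2       437.50       397.9616       795.9232
  3       437.50       379.5533     1,138.6599
  4     5,437.50     4,499.0988    17,996.3952
  Σ                  5,693.8765    20,348.2411
P = 5,693.8765; Macaulay duration = 20,348.2411 / 5,693.8765 = 3.57371 years.
Modified duration = D_Mac / (1 + y) = 3.57371 / 1.0485 = 3.40840 years.

3.408 years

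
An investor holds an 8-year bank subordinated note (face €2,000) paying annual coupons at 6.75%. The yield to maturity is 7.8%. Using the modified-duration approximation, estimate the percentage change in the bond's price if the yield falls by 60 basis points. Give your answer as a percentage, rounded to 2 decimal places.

+3.55%

Periodic yield y = 0.078. Modified duration first:
  t   CF        PV=CF/(1+0.078)^t    t·PV
  1       135.00       125.2319       125.2319
  2       135.00       116.1706       232.3412
  3       135.00       107.7649       323.2948
  4       135.00        99.9675       399.8699
  5       135.00        92.7342       463.6710
  6       135.00        86.0243       516.1459
  7       135.00        79.7999       558.5994
  8     2,135.00     1,170.7059     9,365.6469
  Σ                  1,878.3992    11,984.8010
P = 1,878.3992; D_Mac = 6.38033 yrs; D_mod = 6.38033/(1+0.078) = 5.91867 yrs.
ΔP/P ≈ -D_mod · Δy = -5.91867 × (-0.006) = +0.035512 = +3.5512%.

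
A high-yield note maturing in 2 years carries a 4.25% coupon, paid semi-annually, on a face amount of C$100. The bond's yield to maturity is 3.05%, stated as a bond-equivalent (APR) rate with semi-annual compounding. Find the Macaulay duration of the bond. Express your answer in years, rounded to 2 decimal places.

1.94 years

Periodic yield y = 0.01525. Discount each cash flow and weight by its period:
  t   CF        PV=CF/(1+0.01525)^t    t·PV
  1        2.125         2.0931         2.0931
  2        2.125         2.0616         4.1233
  3        2.125         2.0307         6.0920
  4      102.125        96.1258       384.5033
  Σ                    102.3112       396.8117
Price P = Σ PV = 102.3112.
Macaulay duration = Σ(t·PV) / P = 396.8117 / 102.3112 = 3.87848 half-year periods.
In years: 3.87848 / 2 = 1.93924 years.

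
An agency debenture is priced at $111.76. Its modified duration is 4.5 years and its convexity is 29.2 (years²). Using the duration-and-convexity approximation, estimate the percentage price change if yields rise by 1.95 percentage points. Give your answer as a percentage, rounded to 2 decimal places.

-8.22%

Duration effect: -D_mod·Δy = -4.5 × (+0.0195) = -0.087750
Convexity effect: ½·C·(Δy)² = 0.5 × 29.2 × (0.0195)² = +0.00555165
ΔP/P ≈ -0.087750 + 0.00555165 = -0.08219835
= -8.219835%.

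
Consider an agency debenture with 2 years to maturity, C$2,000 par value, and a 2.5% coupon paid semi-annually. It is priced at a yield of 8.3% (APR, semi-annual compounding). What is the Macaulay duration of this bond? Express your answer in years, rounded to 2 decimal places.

1.96 years

Periodic yield y = 0.0415. Discount each cash flow and weight by its period:
  t   CF        PV=CF/(1+0.0415)^t    t·PV
  1        25.00        24.0038        24.0038
  2        25.00        23.0474        46.0947
  3        25.00        22.1290        66.3871
  4     2,025.00     1,721.0280     6,884.1119
  Σ                  1,790.2082     7,020.5976
Price P = Σ PV = 1,790.2082.
Macaulay duration = Σ(t·PV) / P = 7,020.5976 / 1,790.2082 = 3.92167 half-year periods.
In years: 3.92167 / 2 = 1.96083 years.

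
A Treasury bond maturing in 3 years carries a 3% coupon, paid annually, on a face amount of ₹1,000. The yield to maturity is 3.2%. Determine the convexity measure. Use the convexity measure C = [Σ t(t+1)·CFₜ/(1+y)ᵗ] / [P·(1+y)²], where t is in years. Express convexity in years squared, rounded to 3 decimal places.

With y = 0.032:
  t   CF        PV=CF/(1+0.032)^t    t·PV        t(t+1)·PV
  1        30.00        29.0698        29.0698          58.1395
  2        30.00        28.1684        56.3368         169.0103
  3     1,030.00       937.1263     2,811.3789      11,245.5158
  Σ                    994.3645     2,896.7855      11,472.6656
P = 994.3645.
Convexity = Σ t(t+1)·PV / [P·(1+y)²] = 11,472.6656 / (994.3645 × 1.065024) = 10.83326.

10.833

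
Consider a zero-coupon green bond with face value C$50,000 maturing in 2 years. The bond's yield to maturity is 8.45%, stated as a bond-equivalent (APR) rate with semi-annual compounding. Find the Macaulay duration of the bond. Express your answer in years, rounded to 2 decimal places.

A zero-coupon bond has a single cash flow at maturity, so its Macaulay duration equals its maturity: 2 years.
(Equivalently: 4 semi-annual periods ÷ 2 = 2 years.)

2.00 years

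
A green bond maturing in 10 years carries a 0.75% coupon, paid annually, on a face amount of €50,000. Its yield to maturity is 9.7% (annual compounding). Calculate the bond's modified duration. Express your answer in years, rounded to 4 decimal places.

Periodic yield y = 0.097. First find Macaulay duration:
  t   CF        PV=CF/(1+0.097)^t    t·PV
  1       375.00       341.8414       341.8414
  2       375.00       311.6148       623.2295
  3       375.00       284.0609       852.1826
  4       375.00       258.9433     1,035.7734
  5       375.00       236.0468     1,180.2340
  6       375.00       215.1748     1,291.0491
  7       375.00       196.1484     1,373.0391
  8       375.00       178.8044     1,430.4353
  9       375.00       162.9940     1,466.9460
  10   50,375.00    19,959.4598   199,594.5982
  Σ                 22,145.0887   209,189.3286
P = 22,145.0887; Macaulay duration = 209,189.3286 / 22,145.0887 = 9.44631 years.
Modified duration = D_Mac / (1 + y) = 9.44631 / 1.097 = 8.61104 years.

8.6110 years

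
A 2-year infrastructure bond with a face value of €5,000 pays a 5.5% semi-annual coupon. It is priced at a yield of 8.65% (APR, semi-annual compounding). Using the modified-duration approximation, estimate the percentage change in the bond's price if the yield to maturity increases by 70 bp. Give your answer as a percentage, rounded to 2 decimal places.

Periodic yield y = 0.04325. Modified duration first:
  t   CF        PV=CF/(1+0.04325)^t    t·PV
  1       137.50       131.7997       131.7997
  2       137.50       126.3356       252.6713
  3       137.50       121.0982       363.2945
  4     5,137.50     4,337.0883    17,348.3531
  Σ                  4,716.3217    18,096.1185
P = 4,716.3217; D_Mac = 3.83691 half-year periods = 1.91846 yrs; D_mod = 1.91846/(1+0.04325) = 1.83892 yrs.
ΔP/P ≈ -D_mod · Δy = -1.83892 × (+0.007) = -0.012872 = -1.2872%.

-1.29%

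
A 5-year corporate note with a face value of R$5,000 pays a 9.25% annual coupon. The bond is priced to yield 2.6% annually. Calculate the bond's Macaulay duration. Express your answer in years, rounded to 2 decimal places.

Periodic yield y = 0.026. Discount each cash flow and weight by its year:
  t   CF        PV=CF/(1+0.026)^t    t·PV
  1       462.50       450.7797       450.7797
  2       462.50       439.3565       878.7129
  3       462.50       428.2227     1,284.6680
  4       462.50       417.3710     1,669.4841
  5     5,462.50     4,804.5713    24,022.8567
  Σ                  6,540.3012    28,306.5014
Price P = Σ PV = 6,540.3012.
Macaulay duration = Σ(t·PV) / P = 28,306.5014 / 6,540.3012 = 4.32801 years.

4.33 years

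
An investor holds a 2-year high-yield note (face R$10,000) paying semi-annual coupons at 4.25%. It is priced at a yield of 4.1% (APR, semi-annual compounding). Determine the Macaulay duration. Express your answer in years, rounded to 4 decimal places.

Periodic yield y = 0.0205. Discount each cash flow and weight by its period:
  t   CF        PV=CF/(1+0.0205)^t    t·PV
  1       212.50       208.2313       208.2313
  2       212.50       204.0483       408.0965
  3       212.50       199.9493       599.8479
  4    10,212.50     9,416.2945    37,665.1780
  Σ                 10,028.5233    38,881.3538
Price P = Σ PV = 10,028.5233.
Macaulay duration = Σ(t·PV) / P = 38,881.3538 / 10,028.5233 = 3.87708 half-year periods.
In years: 3.87708 / 2 = 1.93854 years.

1.9385 years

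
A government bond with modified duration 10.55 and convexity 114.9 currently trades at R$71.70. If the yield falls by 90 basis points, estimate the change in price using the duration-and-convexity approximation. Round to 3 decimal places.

+R$7.142

Duration effect: -D_mod·Δy = -10.55 × (-0.009) = +0.094950
Convexity effect: ½·C·(Δy)² = 0.5 × 114.9 × (-0.009)² = +0.00465345
ΔP/P ≈ +0.094950 + 0.00465345 = +0.09960345
ΔP ≈ 71.70 × (+0.09960345) = +7.141567365.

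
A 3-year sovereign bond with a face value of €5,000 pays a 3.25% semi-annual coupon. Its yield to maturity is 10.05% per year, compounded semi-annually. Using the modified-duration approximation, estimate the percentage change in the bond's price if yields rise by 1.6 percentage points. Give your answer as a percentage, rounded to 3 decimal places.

-4.370%

Periodic yield y = 0.05025. Modified duration first:
  t   CF        PV=CF/(1+0.05025)^t    t·PV
  1        81.25        77.3625        77.3625
  2        81.25        73.6611       147.3221
  3        81.25        70.1367       210.4101
  4        81.25        66.7810       267.1238
  5        81.25        63.5858       317.9288
  6     5,081.25     3,786.2948    22,717.7686
  Σ                  4,137.8218    23,737.9160
P = 4,137.8218; D_Mac = 5.73681 half-year periods = 2.86841 yrs; D_mod = 2.86841/(1+0.05025) = 2.73117 yrs.
ΔP/P ≈ -D_mod · Δy = -2.73117 × (+0.016) = -0.043699 = -4.3699%.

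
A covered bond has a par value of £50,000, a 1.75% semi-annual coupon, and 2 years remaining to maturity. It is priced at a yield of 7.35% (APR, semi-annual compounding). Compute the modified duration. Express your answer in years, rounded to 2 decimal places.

1.90 years

Periodic yield y = 0.03675. First find Macaulay duration:
  t   CF        PV=CF/(1+0.03675)^t    t·PV
  1       437.50       421.9918       421.9918
  2       437.50       407.0333       814.0667
  3       437.50       392.6051     1,177.8153
  4    50,437.50    43,657.3505   174,629.4022
  Σ                 44,878.9808   177,043.2759
P = 44,878.9808; Macaulay duration = 177,043.2759 / 44,878.9808 = 3.94490 half-year periods = 1.97245 years.
Modified duration = D_Mac / (1 + y) = 1.97245 / 1.03675 = 1.90253 years.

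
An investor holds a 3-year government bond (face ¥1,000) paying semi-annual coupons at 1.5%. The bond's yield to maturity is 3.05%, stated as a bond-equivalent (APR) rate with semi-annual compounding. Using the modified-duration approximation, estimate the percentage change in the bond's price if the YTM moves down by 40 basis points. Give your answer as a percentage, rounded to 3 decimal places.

Periodic yield y = 0.01525. Modified duration first:
  t   CF        PV=CF/(1+0.01525)^t    t·PV
  1         7.50         7.3873         7.3873
  2         7.50         7.2764        14.5528
  3         7.50         7.1671        21.5012
  4         7.50         7.0594        28.2377
  5         7.50         6.9534        34.7669
  6     1,007.50       920.0408     5,520.2445
  Σ                    955.8844     5,626.6905
P = 955.8844; D_Mac = 5.88637 half-year periods = 2.94319 yrs; D_mod = 2.94319/(1+0.01525) = 2.89898 yrs.
ΔP/P ≈ -D_mod · Δy = -2.89898 × (-0.004) = +0.011596 = +1.1596%.

+1.160%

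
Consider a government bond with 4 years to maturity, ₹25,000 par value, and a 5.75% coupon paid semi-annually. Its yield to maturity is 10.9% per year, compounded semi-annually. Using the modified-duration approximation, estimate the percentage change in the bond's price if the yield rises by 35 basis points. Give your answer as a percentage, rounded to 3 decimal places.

-1.191%

Periodic yield y = 0.0545. Modified duration first:
  t   CF        PV=CF/(1+0.0545)^t    t·PV
  1       718.75       681.6027       681.6027
  2       718.75       646.3752     1,292.7504
  3       718.75       612.9684     1,838.9053
  4       718.75       581.2882     2,325.1529
  5       718.75       551.2453     2,756.2267
  6       718.75       522.7552     3,136.5311
  7       718.75       495.7375     3,470.1625
  8    25,718.75    16,821.9828   134,575.8623
  Σ                 20,913.9553   150,077.1939
P = 20,913.9553; D_Mac = 7.17594 half-year periods = 3.58797 yrs; D_mod = 3.58797/(1+0.0545) = 3.40253 yrs.
ΔP/P ≈ -D_mod · Δy = -3.40253 × (+0.0035) = -0.011909 = -1.1909%.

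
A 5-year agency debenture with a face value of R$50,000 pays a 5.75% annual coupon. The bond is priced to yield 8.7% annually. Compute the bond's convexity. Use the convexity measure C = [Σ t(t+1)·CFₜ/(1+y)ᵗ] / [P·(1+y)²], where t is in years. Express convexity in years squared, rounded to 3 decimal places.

21.689

With y = 0.087:
  t   CF        PV=CF/(1+0.087)^t    t·PV        t(t+1)·PV
  1     2,875.00     2,644.8942     2,644.8942       5,289.7884
  2     2,875.00     2,433.2053     4,866.4107      14,599.2320
  3     2,875.00     2,238.4594     6,715.3781      26,861.5125
  4     2,875.00     2,059.3003     8,237.2010      41,186.0050
  5    52,875.00    34,841.9666   174,209.8329   1,045,258.9977
  Σ                 44,217.8258   196,673.7170   1,133,195.5356
P = 44,217.8258.
Convexity = Σ t(t+1)·PV / [P·(1+y)²] = 1,133,195.5356 / (44,217.8258 × 1.181569) = 21.68944.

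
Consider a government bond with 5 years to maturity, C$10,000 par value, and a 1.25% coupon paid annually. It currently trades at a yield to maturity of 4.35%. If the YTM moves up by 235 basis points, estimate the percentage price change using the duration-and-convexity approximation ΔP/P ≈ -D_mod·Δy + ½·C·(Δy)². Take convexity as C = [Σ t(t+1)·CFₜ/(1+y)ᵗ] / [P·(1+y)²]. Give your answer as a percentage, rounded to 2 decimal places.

With y = 0.0435:
  t   CF        PV=CF/(1+0.0435)^t    t·PV        t(t+1)·PV
  1       125.00       119.7892       119.7892         239.5783
  2       125.00       114.7956       229.5911         688.7734
  3       125.00       110.0101       330.0304       1,320.1215
  4       125.00       105.4242       421.6967       2,108.4834
  5    10,125.00     8,183.3809    40,916.9044     245,501.4263
  Σ                  8,633.3999    42,018.0117     249,858.3829
P = 8,633.3999; D_Mac = 4.86691 yrs; D_mod = 4.66403 yrs; C = 26.57830.
Duration effect: -4.66403 × (+0.0235) = -0.109605
Convexity effect: 0.5 × 26.57830 × (0.0235)² = +0.0073389
ΔP/P ≈ -0.109605 + 0.0073389 = -0.102266 = -10.2266%.

-10.23%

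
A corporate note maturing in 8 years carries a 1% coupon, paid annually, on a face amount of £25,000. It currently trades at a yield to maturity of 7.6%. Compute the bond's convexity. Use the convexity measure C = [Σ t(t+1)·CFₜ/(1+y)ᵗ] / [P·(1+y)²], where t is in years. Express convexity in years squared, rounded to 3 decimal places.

With y = 0.076:
  t   CF        PV=CF/(1+0.076)^t    t·PV        t(t+1)·PV
  1       250.00       232.3420       232.3420         464.6840
  2       250.00       215.9312       431.8625       1,295.5874
  3       250.00       200.6796       602.0388       2,408.1550
  4       250.00       186.5052       746.0208       3,730.1038
  5       250.00       173.3320       866.6598       5,199.9588
  6       250.00       161.0892       966.5351       6,765.7457
  7       250.00       149.7111     1,047.9780       8,383.8237
  8    25,250.00    14,052.8112   112,422.4897   1,011,802.4070
  Σ                 15,372.4015   117,315.9265   1,040,050.4655
P = 15,372.4015.
Convexity = Σ t(t+1)·PV / [P·(1+y)²] = 1,040,050.4655 / (15,372.4015 × 1.157776) = 58.43703.

58.437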